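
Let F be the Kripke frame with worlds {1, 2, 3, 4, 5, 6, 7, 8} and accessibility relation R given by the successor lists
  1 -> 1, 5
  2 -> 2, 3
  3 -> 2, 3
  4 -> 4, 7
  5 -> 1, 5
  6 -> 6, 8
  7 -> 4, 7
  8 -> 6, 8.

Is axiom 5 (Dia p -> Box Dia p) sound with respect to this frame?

Yes

By correspondence theory, 5 is valid on a frame iff R is Euclidean.
Euclidean: yes — any two successors of a common world are R-related.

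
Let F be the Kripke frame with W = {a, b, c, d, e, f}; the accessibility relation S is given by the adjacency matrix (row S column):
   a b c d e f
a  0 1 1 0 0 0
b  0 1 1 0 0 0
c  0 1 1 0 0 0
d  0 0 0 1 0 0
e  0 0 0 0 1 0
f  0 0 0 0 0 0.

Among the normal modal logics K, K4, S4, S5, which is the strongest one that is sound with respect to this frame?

Transitive (axiom 4): yes — every two-step S-path is closed by a direct edge.
Reflexive (axiom T): no — a is not related to itself.
Euclidean (axiom 5): yes — any two successors of a common world are S-related.
So F validates K, K4; S4 would additionally require S to be reflexive. The strongest is K4.

K4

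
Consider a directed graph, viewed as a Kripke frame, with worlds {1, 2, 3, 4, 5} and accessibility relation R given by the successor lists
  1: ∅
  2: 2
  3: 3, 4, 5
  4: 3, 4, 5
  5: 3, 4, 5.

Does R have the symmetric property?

Symmetric: yes — every pair in R has its reverse in R.

Yes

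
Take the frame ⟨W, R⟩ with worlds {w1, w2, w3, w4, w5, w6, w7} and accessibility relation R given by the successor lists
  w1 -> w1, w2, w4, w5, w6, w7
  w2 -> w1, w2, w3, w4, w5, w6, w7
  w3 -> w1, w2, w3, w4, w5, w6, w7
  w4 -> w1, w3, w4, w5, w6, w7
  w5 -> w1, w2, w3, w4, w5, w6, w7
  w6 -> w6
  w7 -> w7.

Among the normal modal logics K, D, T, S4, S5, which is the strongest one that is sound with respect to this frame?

T

Serial (axiom D): yes — every world has a successor (e.g. w1 R w1).
Reflexive (axiom T): yes — every world is R-related to itself.
Transitive (axiom 4): no — w1 R w2 and w2 R w3, but not w1 R w3.
Euclidean (axiom 5): no — w1 R w4 and w1 R w2, but not w4 R w2.
So F validates K, D, T; S4 would additionally require R to be transitive. The strongest is T.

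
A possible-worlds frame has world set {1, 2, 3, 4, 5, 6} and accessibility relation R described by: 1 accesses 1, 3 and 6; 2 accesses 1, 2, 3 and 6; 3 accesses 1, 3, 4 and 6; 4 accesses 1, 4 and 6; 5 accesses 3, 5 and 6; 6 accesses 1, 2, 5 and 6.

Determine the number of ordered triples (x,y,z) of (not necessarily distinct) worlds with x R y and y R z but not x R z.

Enumerating: (1,3,4), (1,6,2), (1,6,5), (2,3,4), (2,6,5), (3,6,2), (3,6,5), (4,1,3), (4,6,2), (4,6,5), (5,3,1), (5,3,4), (5,6,1), (5,6,2), (6,1,3), (6,2,3), (6,5,3).

17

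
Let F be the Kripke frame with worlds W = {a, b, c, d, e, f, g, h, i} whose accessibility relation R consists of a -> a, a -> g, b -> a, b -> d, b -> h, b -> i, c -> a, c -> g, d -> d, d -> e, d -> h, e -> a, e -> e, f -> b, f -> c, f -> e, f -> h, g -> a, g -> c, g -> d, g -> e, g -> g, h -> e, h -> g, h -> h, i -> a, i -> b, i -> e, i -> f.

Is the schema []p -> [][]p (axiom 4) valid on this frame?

The schema 4 characterises exactly the transitive frames.
Transitive: no — a R g and g R c, but not a R c.

No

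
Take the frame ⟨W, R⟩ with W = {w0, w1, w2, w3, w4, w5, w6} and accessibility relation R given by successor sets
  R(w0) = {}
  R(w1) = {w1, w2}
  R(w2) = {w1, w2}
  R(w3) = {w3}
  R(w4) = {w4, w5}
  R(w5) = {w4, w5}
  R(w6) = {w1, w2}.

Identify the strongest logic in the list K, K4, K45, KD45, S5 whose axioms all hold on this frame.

K45

Transitive (axiom 4): yes — every two-step R-path is closed by a direct edge.
Euclidean (axiom 5): yes — any two successors of a common world are R-related.
Serial (axiom D): no — w0 has no R-successor.
Reflexive (axiom T): no — w0 is not related to itself.
So F validates K, K4, K45; KD45 would additionally require R to be serial. The strongest is K45.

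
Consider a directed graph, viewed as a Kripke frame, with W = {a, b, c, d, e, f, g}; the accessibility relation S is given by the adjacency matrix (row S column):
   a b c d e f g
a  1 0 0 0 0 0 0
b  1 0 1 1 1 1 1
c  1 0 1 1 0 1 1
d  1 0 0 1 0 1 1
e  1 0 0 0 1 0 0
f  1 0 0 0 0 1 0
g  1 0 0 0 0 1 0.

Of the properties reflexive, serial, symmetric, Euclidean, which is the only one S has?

serial

Reflexive: no — b is not related to itself.
Serial: yes — every world has a successor (e.g. a S a).
Symmetric: no — b S a but not a S b.
Euclidean: no — b S a and b S c, but not a S c.
Only serial holds.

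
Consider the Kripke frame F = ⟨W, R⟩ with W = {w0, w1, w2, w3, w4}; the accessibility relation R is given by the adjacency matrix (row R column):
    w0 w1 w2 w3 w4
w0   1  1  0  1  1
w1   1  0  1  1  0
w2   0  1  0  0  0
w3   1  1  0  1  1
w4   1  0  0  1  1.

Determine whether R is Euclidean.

No

Euclidean: no — w0 R w1 and w0 R w4, but not w1 R w4.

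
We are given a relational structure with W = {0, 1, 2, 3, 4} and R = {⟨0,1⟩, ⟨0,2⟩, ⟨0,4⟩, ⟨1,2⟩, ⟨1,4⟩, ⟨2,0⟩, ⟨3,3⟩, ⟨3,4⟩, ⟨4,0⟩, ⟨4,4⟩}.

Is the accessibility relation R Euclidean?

No

Euclidean: no — 0 R 2 and 0 R 1, but not 2 R 1.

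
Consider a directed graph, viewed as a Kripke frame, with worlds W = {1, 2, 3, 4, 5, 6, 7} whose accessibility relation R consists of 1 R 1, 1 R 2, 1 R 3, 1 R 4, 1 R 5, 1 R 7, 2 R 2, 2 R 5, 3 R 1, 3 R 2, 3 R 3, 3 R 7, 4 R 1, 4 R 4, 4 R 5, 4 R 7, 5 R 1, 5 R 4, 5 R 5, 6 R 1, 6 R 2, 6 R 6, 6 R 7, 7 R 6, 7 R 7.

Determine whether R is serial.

Yes

Serial: yes — every world has a successor (e.g. 1 R 1).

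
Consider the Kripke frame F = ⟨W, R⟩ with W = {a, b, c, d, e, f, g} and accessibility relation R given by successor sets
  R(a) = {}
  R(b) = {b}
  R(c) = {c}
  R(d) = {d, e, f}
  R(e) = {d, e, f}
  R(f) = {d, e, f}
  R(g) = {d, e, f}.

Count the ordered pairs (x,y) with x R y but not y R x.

Enumerating: (g,d), (g,e), (g,f).

3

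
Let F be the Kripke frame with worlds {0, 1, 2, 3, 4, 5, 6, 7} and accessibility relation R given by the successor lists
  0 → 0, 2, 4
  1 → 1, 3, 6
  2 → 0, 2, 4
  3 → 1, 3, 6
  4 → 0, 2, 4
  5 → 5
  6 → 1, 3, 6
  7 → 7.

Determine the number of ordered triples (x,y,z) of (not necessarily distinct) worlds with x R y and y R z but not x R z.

0

R is transitive; there are no such tuples.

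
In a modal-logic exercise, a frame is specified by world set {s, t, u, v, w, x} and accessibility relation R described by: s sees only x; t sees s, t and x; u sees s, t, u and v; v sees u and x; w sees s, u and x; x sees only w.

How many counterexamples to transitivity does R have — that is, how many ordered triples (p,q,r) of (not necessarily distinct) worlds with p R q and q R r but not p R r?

Enumerating: (s,x,w), (t,x,w), (u,s,x), (u,t,x), (u,v,x), (v,u,s), (v,u,t), (v,u,v), (v,x,w), (w,u,t), (w,u,v), (w,x,w), (x,w,s), (x,w,u), (x,w,x).

15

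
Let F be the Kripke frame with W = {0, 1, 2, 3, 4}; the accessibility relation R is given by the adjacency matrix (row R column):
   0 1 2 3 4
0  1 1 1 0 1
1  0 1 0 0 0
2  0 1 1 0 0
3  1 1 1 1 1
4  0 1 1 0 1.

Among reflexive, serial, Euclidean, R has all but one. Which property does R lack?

Euclidean

Reflexive: yes — every world is R-related to itself.
Serial: yes — every world has a successor (e.g. 0 R 0).
Euclidean: no — 0 R 1 and 0 R 2, but not 1 R 2.
Only Euclidean fails.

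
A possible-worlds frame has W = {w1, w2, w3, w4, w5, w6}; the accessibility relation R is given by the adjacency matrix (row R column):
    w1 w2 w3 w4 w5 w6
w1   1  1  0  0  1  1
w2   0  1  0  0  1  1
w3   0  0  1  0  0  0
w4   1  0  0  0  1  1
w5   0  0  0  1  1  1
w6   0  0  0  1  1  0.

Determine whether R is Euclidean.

Euclidean: no — w1 R w5 and w1 R w2, but not w5 R w2.

No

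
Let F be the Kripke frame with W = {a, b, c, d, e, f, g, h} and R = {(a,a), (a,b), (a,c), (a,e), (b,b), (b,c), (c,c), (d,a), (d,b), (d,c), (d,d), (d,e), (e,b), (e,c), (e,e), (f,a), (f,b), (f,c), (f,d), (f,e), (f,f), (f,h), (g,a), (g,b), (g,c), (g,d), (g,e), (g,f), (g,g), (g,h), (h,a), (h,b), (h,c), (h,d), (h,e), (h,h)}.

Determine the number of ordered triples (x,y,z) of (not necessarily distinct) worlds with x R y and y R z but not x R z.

R is transitive; there are no such tuples.

0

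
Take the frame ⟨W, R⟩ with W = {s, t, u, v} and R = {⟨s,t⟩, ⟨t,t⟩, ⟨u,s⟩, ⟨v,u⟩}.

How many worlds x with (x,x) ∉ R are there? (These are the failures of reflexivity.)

3

Enumerating: s, u, v.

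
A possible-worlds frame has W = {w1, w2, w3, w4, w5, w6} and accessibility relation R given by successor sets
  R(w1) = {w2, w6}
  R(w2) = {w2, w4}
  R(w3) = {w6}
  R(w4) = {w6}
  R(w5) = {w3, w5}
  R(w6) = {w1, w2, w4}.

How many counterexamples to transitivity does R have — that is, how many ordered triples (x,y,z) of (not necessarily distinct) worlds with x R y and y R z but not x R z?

13

Enumerating: (w1,w2,w4), (w1,w6,w1), (w1,w6,w4), (w2,w4,w6), (w3,w6,w1), (w3,w6,w2), (w3,w6,w4), (w4,w6,w1), (w4,w6,w2), (w4,w6,w4), (w5,w3,w6), (w6,w1,w6), (w6,w4,w6).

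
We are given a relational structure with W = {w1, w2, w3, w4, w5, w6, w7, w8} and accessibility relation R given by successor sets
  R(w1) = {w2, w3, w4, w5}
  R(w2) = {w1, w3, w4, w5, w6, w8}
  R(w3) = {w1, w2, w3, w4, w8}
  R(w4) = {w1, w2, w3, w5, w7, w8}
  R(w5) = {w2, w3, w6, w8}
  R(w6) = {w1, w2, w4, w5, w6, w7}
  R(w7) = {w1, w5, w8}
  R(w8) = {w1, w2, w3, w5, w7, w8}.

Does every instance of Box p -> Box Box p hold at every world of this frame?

No

By correspondence theory, 4 is valid on a frame iff R is transitive.
Transitive: no — w1 R w2 and w2 R w6, but not w1 R w6.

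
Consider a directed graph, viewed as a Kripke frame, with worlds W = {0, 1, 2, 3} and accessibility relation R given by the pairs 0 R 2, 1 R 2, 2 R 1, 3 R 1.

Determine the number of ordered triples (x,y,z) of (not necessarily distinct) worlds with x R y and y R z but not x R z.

Enumerating: (0,2,1), (1,2,1), (2,1,2), (3,1,2).

4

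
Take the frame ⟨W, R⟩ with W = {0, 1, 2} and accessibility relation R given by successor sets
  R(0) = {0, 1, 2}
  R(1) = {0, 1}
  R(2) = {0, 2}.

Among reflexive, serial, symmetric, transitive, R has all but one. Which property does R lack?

transitive

Reflexive: yes — every world is R-related to itself.
Serial: yes — every world has a successor (e.g. 0 R 0).
Symmetric: yes — every pair in R has its reverse in R.
Transitive: no — 1 R 0 and 0 R 2, but not 1 R 2.
Only transitive fails.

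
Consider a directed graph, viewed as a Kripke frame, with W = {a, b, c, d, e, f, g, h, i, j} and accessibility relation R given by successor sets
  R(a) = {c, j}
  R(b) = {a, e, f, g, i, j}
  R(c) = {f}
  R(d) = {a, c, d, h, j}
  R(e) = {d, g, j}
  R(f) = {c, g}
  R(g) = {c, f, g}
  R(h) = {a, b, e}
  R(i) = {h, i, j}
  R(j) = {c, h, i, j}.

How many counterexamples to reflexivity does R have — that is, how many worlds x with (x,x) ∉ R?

Enumerating: a, b, c, e, f, h.

6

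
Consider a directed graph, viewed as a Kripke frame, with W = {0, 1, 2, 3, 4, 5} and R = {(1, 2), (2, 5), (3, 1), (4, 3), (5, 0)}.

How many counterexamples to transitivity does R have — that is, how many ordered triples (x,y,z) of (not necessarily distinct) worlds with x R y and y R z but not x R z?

4

Enumerating: (1,2,5), (2,5,0), (3,1,2), (4,3,1).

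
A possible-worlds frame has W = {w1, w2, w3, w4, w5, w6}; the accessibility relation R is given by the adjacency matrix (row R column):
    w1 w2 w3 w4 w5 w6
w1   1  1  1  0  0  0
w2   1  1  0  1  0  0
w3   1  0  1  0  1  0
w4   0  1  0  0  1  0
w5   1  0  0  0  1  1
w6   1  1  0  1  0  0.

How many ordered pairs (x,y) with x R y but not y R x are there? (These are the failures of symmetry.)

Enumerating: (w3,w5), (w4,w5), (w5,w1), (w5,w6), (w6,w1), (w6,w2), (w6,w4).

7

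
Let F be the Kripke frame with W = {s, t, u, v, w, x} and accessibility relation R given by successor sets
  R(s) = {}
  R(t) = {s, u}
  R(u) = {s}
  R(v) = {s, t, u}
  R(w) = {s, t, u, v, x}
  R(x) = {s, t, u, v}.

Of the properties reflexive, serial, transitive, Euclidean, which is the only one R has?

transitive

Reflexive: no — s is not related to itself.
Serial: no — s has no R-successor.
Transitive: yes — every two-step R-path is closed by a direct edge.
Euclidean: no — t R s and t R u, but not s R u.
Only transitive holds.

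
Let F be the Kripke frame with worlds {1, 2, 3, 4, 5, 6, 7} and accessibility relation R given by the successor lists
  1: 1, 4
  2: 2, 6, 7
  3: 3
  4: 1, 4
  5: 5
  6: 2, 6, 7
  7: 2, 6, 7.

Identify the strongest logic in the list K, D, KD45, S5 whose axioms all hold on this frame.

Serial (axiom D): yes — every world has a successor (e.g. 1 R 1).
Euclidean (axiom 5): yes — any two successors of a common world are R-related.
Transitive (axiom 4): yes — every two-step R-path is closed by a direct edge.
Reflexive (axiom T): yes — every world is R-related to itself.
So F validates K, D, KD45, S5. The strongest is S5.

S5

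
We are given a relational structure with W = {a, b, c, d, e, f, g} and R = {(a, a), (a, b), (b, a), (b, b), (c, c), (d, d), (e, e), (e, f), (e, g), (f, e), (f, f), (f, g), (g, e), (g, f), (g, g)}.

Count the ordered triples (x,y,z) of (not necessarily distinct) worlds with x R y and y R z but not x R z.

0

R is transitive; there are no such tuples.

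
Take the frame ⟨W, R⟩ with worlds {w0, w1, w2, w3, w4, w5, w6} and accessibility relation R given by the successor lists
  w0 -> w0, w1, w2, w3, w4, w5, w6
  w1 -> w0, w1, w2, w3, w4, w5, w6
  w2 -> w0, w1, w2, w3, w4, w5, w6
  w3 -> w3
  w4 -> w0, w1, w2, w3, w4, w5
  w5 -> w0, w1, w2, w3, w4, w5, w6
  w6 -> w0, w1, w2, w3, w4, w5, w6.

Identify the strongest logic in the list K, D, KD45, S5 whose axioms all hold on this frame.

Serial (axiom D): yes — every world has a successor (e.g. w0 R w0).
Euclidean (axiom 5): no — w0 R w3 and w0 R w1, but not w3 R w1.
Transitive (axiom 4): no — w4 R w0 and w0 R w6, but not w4 R w6.
Reflexive (axiom T): yes — every world is R-related to itself.
So F validates K, D; KD45 would additionally require R to be Euclidean and transitive. The strongest is D.

D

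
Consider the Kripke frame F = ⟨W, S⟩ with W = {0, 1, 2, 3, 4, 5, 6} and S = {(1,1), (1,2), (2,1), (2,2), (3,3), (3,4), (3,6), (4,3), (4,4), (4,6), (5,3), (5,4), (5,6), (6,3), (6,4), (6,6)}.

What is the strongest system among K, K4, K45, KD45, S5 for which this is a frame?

Transitive (axiom 4): yes — every two-step S-path is closed by a direct edge.
Euclidean (axiom 5): yes — any two successors of a common world are S-related.
Serial (axiom D): no — 0 has no S-successor.
Reflexive (axiom T): no — 0 is not related to itself.
So F validates K, K4, K45; KD45 would additionally require S to be serial. The strongest is K45.

K45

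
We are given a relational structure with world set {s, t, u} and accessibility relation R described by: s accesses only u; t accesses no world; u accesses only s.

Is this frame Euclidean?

No

Euclidean: no — s R u and s R u, but not u R u.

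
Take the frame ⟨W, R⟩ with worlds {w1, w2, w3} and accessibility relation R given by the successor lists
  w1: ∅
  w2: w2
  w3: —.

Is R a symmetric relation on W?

Yes

Symmetric: yes — every pair in R has its reverse in R.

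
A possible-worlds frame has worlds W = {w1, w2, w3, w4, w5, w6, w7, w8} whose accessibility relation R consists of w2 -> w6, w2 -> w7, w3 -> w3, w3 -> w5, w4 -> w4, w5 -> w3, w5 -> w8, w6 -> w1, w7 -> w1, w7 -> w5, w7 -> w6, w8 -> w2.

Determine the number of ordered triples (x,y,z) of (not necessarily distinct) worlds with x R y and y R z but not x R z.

Enumerating: (w2,w6,w1), (w2,w7,w1), (w2,w7,w5), (w3,w5,w8), (w5,w3,w5), (w5,w8,w2), (w7,w5,w3), (w7,w5,w8), (w8,w2,w6), (w8,w2,w7).

10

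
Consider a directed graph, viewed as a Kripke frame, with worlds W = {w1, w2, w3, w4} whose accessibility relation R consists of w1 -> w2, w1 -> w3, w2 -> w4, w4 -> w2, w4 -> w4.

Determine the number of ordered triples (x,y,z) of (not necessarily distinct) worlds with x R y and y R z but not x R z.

2

Enumerating: (w1,w2,w4), (w2,w4,w2).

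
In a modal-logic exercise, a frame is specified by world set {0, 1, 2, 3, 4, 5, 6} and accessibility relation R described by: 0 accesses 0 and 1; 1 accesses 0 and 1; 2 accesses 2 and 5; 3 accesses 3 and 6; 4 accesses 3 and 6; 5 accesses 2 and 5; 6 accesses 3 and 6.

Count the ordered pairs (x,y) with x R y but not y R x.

2

Enumerating: (4,3), (4,6).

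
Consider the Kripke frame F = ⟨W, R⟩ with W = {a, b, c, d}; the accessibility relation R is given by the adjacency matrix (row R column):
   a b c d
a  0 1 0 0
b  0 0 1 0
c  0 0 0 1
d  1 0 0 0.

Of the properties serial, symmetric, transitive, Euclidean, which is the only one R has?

serial

Serial: yes — every world has a successor (e.g. a R b).
Symmetric: no — a R b but not b R a.
Transitive: no — a R b and b R c, but not a R c.
Euclidean: no — a R b and a R b, but not b R b.
Only serial holds.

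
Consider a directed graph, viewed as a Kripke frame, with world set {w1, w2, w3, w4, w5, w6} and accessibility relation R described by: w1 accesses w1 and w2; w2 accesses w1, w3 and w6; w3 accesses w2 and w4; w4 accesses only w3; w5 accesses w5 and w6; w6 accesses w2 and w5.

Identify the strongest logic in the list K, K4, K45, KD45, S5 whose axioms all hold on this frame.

K

Transitive (axiom 4): no — w1 R w2 and w2 R w3, but not w1 R w3.
Euclidean (axiom 5): no — w2 R w1 and w2 R w3, but not w1 R w3.
Serial (axiom D): yes — every world has a successor (e.g. w1 R w1).
Reflexive (axiom T): no — w2 is not related to itself.
So F validates K; K4 would additionally require R to be transitive. The strongest is K.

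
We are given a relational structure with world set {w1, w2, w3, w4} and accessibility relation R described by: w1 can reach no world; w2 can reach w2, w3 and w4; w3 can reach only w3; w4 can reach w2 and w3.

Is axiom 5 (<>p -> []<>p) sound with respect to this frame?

The schema 5 characterises exactly the Euclidean frames.
Euclidean: no — w2 R w3 and w2 R w4, but not w3 R w4.

No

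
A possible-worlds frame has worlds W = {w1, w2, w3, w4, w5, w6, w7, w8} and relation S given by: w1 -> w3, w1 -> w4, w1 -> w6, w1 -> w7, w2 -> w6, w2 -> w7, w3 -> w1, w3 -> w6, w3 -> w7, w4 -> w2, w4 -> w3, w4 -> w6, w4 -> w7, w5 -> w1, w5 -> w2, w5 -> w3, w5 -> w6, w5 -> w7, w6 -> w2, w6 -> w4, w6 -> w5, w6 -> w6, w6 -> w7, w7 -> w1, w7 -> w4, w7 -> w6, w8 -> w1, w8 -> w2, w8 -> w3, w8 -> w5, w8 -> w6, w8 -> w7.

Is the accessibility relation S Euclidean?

No

Euclidean: no — w1 S w3 and w1 S w4, but not w3 S w4.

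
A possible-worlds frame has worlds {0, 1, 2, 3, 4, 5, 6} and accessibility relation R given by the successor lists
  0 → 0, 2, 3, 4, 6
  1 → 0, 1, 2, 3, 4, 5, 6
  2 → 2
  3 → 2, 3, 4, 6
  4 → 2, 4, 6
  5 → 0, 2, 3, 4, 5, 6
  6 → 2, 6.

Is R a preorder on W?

Reflexive: yes — every world is R-related to itself.
Transitive: yes — every two-step R-path is closed by a direct edge.
So R is a preorder.

Yes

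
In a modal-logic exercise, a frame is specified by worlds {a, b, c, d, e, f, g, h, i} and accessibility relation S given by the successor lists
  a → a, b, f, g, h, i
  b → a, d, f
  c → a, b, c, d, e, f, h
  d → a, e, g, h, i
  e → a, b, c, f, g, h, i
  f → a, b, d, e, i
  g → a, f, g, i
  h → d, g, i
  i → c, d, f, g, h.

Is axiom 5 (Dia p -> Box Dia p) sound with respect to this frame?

No

The schema 5 characterises exactly the Euclidean frames.
Euclidean: no — a S b and a S g, but not b S g.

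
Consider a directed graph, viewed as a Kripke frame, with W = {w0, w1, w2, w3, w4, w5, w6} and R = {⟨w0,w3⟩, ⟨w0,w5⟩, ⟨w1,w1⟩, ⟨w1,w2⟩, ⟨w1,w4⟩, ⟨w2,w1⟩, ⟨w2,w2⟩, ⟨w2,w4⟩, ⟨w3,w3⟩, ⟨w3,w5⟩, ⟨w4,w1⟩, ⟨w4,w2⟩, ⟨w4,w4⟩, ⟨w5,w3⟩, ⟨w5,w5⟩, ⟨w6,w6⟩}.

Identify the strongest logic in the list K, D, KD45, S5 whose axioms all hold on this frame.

KD45

Serial (axiom D): yes — every world has a successor (e.g. w0 R w3).
Euclidean (axiom 5): yes — any two successors of a common world are R-related.
Transitive (axiom 4): yes — every two-step R-path is closed by a direct edge.
Reflexive (axiom T): no — w0 is not related to itself.
So F validates K, D, KD45; S5 would additionally require R to be reflexive. The strongest is KD45.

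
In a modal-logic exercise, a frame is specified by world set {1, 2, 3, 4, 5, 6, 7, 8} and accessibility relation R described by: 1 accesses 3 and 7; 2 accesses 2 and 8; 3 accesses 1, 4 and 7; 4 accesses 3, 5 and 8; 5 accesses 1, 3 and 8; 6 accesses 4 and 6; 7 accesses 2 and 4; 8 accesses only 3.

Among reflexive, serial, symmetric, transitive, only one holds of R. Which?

serial

Reflexive: no — 1 is not related to itself.
Serial: yes — every world has a successor (e.g. 1 R 3).
Symmetric: no — 1 R 7 but not 7 R 1.
Transitive: no — 1 R 3 and 3 R 4, but not 1 R 4.
Only serial holds.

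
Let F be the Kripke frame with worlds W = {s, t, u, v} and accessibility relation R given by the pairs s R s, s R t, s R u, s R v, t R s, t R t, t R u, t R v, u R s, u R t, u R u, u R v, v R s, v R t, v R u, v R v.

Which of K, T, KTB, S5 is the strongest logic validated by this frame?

Reflexive (axiom T): yes — every world is R-related to itself.
Symmetric (axiom B): yes — every pair in R has its reverse in R.
Euclidean (axiom 5): yes — any two successors of a common world are R-related.
So F validates K, T, KTB, S5. The strongest is S5.

S5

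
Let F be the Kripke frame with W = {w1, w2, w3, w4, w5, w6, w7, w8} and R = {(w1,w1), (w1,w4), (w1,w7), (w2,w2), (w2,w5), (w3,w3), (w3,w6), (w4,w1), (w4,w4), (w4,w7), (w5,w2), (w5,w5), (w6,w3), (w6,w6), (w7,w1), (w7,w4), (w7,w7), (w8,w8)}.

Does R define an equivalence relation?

Yes

Reflexive: yes — every world is R-related to itself.
Symmetric: yes — every pair in R has its reverse in R.
Transitive: yes — every two-step R-path is closed by a direct edge.
So R is an equivalence relation.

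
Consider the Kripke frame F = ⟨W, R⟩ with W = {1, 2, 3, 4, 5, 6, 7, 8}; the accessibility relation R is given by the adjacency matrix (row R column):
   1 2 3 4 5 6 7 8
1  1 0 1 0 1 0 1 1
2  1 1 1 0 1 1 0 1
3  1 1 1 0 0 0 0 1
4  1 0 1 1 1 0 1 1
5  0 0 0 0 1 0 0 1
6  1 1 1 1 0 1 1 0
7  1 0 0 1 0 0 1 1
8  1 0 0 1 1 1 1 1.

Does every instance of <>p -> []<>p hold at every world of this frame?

No

Axiom 5 corresponds to the accessibility relation being Euclidean.
Euclidean: no — 1 R 3 and 1 R 5, but not 3 R 5.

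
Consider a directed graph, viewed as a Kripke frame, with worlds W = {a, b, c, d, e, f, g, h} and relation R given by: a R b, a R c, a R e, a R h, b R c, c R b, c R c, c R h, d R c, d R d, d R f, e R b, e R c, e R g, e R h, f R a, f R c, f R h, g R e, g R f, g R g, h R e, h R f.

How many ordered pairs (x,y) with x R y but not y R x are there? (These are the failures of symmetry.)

Enumerating: (a,b), (a,c), (a,e), (a,h), (c,h), (d,c), (d,f), (e,b), (e,c), (f,a), (f,c), (g,f).

12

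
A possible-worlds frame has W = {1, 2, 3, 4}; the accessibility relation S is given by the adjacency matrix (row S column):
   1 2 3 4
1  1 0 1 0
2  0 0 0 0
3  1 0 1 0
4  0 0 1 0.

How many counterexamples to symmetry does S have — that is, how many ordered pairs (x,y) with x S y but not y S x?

1

Enumerating: (4,3).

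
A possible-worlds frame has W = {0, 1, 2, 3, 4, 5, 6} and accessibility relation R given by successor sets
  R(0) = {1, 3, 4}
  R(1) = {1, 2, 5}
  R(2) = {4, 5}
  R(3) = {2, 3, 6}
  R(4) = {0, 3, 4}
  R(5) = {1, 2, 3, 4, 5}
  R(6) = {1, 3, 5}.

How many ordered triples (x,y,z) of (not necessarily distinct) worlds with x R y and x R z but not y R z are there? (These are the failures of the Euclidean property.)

Enumerating: (0,1,3), (0,1,4), (0,3,1), (0,3,4), (0,4,1), (1,2,1), (1,2,2), (2,4,5), (3,2,2), (3,2,3), (3,2,6), (3,6,2), … and 18 more.
Total: 30.

30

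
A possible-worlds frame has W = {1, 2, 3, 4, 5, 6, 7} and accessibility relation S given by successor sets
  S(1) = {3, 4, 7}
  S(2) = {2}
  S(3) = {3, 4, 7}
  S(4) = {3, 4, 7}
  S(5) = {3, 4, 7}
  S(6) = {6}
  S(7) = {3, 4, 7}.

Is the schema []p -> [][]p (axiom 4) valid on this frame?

Yes

Axiom 4 corresponds to the accessibility relation being transitive.
Transitive: yes — every two-step S-path is closed by a direct edge.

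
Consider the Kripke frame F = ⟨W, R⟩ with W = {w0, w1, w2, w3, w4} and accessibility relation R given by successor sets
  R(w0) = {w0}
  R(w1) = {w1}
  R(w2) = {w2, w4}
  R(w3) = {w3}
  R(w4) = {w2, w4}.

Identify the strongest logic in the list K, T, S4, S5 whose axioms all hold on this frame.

Reflexive (axiom T): yes — every world is R-related to itself.
Transitive (axiom 4): yes — every two-step R-path is closed by a direct edge.
Euclidean (axiom 5): yes — any two successors of a common world are R-related.
So F validates K, T, S4, S5. The strongest is S5.

S5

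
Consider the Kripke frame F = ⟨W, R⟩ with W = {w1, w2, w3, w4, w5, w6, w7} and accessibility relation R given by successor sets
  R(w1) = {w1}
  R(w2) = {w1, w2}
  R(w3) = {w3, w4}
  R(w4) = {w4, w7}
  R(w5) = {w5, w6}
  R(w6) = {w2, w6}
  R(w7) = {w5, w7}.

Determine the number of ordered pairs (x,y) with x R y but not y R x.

6

Enumerating: (w2,w1), (w3,w4), (w4,w7), (w5,w6), (w6,w2), (w7,w5).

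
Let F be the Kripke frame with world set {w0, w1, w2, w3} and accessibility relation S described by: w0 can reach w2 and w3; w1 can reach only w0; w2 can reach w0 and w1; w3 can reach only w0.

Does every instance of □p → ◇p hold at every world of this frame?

Yes

Axiom D corresponds to the accessibility relation being serial.
Serial: yes — every world has a successor (e.g. w0 S w2).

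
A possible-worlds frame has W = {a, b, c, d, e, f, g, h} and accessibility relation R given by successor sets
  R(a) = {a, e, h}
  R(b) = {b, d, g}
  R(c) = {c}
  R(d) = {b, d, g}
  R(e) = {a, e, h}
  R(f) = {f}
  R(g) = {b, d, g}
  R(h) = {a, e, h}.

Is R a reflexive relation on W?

Reflexive: yes — every world is R-related to itself.

Yes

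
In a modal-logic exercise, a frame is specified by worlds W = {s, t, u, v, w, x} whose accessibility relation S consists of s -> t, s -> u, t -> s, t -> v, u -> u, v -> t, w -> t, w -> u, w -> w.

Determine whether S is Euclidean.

No

Euclidean: no — s S t and s S u, but not t S u.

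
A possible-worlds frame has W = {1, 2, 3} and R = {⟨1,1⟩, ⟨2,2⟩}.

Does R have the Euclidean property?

Euclidean: yes — any two successors of a common world are R-related.

Yes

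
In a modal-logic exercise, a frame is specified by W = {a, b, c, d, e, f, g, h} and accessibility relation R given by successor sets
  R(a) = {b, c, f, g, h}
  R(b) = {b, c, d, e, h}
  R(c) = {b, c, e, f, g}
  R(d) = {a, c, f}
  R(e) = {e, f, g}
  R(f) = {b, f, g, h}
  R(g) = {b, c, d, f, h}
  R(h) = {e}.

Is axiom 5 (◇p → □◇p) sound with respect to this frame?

By correspondence theory, 5 is valid on a frame iff R is Euclidean.
Euclidean: no — a R b and a R f, but not b R f.

No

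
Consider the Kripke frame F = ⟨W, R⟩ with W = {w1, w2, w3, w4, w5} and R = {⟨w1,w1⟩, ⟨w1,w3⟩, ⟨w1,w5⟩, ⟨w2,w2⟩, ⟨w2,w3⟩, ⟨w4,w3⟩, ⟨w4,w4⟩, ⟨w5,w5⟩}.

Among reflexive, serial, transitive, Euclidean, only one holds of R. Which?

Reflexive: no — w3 is not related to itself.
Serial: no — w3 has no R-successor.
Transitive: yes — every two-step R-path is closed by a direct edge.
Euclidean: no — w1 R w3 and w1 R w5, but not w3 R w5.
Only transitive holds.

transitive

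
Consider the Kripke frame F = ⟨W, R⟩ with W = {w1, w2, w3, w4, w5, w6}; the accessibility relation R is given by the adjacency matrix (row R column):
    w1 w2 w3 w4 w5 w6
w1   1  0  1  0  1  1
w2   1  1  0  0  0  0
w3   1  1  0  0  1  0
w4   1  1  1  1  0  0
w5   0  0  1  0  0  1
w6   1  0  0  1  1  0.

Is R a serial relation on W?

Yes

Serial: yes — every world has a successor (e.g. w1 R w1).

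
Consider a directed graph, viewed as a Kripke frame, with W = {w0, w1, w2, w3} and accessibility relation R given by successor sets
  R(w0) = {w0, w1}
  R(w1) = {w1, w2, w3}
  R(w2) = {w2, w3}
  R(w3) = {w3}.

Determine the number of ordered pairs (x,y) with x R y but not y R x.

Enumerating: (w0,w1), (w1,w2), (w1,w3), (w2,w3).

4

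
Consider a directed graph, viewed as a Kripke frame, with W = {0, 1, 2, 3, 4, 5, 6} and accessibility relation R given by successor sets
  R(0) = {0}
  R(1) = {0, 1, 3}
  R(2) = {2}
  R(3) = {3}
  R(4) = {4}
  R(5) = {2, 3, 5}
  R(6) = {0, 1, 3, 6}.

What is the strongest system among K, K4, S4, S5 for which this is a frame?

S4

Transitive (axiom 4): yes — every two-step R-path is closed by a direct edge.
Reflexive (axiom T): yes — every world is R-related to itself.
Euclidean (axiom 5): no — 1 R 0 and 1 R 3, but not 0 R 3.
So F validates K, K4, S4; S5 would additionally require R to be Euclidean. The strongest is S4.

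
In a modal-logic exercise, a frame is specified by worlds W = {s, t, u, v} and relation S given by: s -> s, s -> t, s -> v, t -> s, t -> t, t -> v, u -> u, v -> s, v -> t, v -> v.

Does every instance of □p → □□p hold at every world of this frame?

The schema 4 characterises exactly the transitive frames.
Transitive: yes — every two-step S-path is closed by a direct edge.

Yes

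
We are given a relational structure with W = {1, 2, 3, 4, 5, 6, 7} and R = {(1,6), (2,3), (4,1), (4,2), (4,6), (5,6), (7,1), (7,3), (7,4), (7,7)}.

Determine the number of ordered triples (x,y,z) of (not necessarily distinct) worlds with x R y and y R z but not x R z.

Enumerating: (4,2,3), (7,1,6), (7,4,2), (7,4,6).

4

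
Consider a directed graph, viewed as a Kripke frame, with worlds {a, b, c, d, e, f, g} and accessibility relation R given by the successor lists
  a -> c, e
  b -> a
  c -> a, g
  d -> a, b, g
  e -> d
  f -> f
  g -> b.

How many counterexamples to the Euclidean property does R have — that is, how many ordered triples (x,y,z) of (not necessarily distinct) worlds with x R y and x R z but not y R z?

Enumerating: (a,c,c), (a,c,e), (a,e,c), (a,e,e), (b,a,a), (c,a,a), (c,a,g), (c,g,a), (c,g,g), (d,a,a), (d,a,b), (d,a,g), (d,b,b), (d,b,g), (d,g,a), (d,g,g), (e,d,d), (g,b,b).

18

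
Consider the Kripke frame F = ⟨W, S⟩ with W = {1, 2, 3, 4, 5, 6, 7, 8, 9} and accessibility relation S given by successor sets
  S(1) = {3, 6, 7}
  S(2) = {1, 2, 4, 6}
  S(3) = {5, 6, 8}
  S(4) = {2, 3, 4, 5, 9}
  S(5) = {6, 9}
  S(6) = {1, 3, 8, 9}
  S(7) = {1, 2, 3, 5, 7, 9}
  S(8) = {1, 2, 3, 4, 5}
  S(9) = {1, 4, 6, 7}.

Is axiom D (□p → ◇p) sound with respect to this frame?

Axiom D corresponds to the accessibility relation being serial.
Serial: yes — every world has a successor (e.g. 1 S 3).

Yes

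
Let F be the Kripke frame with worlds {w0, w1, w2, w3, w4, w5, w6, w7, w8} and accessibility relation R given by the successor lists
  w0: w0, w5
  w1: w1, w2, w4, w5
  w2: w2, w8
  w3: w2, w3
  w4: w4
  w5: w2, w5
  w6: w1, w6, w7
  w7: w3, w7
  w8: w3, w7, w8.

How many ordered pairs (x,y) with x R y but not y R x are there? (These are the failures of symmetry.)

12

Enumerating: (w0,w5), (w1,w2), (w1,w4), (w1,w5), (w2,w8), (w3,w2), (w5,w2), (w6,w1), (w6,w7), (w7,w3), (w8,w3), (w8,w7).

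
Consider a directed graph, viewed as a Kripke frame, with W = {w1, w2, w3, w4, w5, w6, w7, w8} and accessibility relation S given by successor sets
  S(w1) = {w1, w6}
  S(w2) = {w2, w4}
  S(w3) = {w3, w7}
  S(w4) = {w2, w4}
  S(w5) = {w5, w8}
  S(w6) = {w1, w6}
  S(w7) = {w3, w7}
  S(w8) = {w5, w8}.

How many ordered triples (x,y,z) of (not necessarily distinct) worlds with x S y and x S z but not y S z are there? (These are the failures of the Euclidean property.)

S is Euclidean; there are no such tuples.

0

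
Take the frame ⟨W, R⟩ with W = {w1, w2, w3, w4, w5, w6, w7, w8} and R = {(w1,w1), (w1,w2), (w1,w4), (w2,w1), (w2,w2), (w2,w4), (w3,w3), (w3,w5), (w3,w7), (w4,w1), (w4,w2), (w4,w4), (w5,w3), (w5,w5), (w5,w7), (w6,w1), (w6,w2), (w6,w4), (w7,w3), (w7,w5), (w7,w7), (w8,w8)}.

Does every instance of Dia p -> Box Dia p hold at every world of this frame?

Yes

Axiom 5 corresponds to the accessibility relation being Euclidean.
Euclidean: yes — any two successors of a common world are R-related.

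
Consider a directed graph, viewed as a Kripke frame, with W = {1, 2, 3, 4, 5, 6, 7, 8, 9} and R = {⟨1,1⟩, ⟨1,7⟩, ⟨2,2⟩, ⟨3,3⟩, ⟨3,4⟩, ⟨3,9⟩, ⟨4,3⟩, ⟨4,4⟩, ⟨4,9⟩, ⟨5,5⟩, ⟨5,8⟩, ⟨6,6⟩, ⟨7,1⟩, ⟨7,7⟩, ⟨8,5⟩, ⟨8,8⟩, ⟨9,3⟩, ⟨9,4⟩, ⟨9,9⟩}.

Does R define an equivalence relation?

Reflexive: yes — every world is R-related to itself.
Symmetric: yes — every pair in R has its reverse in R.
Transitive: yes — every two-step R-path is closed by a direct edge.
So R is an equivalence relation.

Yes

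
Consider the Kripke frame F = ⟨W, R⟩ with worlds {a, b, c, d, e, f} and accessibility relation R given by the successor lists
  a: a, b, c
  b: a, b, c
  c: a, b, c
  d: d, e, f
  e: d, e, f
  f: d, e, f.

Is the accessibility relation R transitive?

Yes

Transitive: yes — every two-step R-path is closed by a direct edge.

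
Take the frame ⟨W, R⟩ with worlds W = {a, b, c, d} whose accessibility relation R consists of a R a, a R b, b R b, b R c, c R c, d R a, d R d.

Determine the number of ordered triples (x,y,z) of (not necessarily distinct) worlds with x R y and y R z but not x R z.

Enumerating: (a,b,c), (d,a,b).

2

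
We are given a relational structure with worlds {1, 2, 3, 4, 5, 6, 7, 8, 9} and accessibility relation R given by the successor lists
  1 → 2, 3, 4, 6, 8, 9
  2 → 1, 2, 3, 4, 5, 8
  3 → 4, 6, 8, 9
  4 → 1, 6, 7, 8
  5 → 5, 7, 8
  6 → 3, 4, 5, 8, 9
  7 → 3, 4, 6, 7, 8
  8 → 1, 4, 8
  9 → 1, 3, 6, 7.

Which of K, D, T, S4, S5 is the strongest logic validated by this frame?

Serial (axiom D): yes — every world has a successor (e.g. 1 R 2).
Reflexive (axiom T): no — 1 is not related to itself.
Transitive (axiom 4): no — 1 R 2 and 2 R 5, but not 1 R 5.
Euclidean (axiom 5): no — 1 R 2 and 1 R 6, but not 2 R 6.
So F validates K, D; T would additionally require R to be reflexive. The strongest is D.

D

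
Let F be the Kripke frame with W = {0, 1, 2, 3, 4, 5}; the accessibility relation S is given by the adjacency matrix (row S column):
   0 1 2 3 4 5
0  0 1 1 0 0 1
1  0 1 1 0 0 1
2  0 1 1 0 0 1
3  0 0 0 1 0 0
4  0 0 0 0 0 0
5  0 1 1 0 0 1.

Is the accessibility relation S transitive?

Transitive: yes — every two-step S-path is closed by a direct edge.

Yes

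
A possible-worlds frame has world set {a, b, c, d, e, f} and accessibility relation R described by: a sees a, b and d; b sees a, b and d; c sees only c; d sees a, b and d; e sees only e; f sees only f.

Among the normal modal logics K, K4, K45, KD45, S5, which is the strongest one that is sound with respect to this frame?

S5

Transitive (axiom 4): yes — every two-step R-path is closed by a direct edge.
Euclidean (axiom 5): yes — any two successors of a common world are R-related.
Serial (axiom D): yes — every world has a successor (e.g. a R a).
Reflexive (axiom T): yes — every world is R-related to itself.
So F validates K, K4, K45, KD45, S5. The strongest is S5.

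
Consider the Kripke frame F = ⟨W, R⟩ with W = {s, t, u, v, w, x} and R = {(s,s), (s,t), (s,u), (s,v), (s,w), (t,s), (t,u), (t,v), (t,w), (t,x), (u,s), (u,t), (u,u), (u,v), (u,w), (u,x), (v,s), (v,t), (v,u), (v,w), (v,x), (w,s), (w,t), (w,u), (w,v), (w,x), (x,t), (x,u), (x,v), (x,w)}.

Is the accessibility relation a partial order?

Reflexive: no — t is not related to itself.
Transitive: no — s R t and t R x, but not s R x.
Antisymmetric: no — s R t and t R s with s ≠ t.
So R is not a partial order.

No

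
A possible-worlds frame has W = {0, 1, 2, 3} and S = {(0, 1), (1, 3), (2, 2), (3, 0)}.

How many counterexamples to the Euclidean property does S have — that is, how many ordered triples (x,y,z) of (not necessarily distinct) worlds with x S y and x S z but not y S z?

Enumerating: (0,1,1), (1,3,3), (3,0,0).

3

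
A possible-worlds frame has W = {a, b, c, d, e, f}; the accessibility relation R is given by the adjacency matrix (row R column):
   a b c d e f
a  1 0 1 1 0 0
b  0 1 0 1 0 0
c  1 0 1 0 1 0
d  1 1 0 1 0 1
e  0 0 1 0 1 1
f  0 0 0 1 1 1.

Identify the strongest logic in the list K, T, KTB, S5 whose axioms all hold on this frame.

KTB

Reflexive (axiom T): yes — every world is R-related to itself.
Symmetric (axiom B): yes — every pair in R has its reverse in R.
Euclidean (axiom 5): no — a R c and a R d, but not c R d.
So F validates K, T, KTB; S5 would additionally require R to be Euclidean. The strongest is KTB.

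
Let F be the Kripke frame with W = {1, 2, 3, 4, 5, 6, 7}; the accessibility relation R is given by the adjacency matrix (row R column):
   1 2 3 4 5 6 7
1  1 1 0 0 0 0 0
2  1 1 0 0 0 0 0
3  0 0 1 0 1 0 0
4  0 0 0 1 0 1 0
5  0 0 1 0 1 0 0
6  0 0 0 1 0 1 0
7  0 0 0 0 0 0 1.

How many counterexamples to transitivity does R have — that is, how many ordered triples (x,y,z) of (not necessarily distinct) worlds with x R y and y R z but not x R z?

R is transitive; there are no such tuples.

0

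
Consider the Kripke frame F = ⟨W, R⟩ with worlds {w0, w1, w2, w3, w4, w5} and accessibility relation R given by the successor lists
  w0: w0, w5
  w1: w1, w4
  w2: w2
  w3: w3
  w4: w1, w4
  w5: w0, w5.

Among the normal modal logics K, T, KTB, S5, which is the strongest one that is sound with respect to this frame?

Reflexive (axiom T): yes — every world is R-related to itself.
Symmetric (axiom B): yes — every pair in R has its reverse in R.
Euclidean (axiom 5): yes — any two successors of a common world are R-related.
So F validates K, T, KTB, S5. The strongest is S5.

S5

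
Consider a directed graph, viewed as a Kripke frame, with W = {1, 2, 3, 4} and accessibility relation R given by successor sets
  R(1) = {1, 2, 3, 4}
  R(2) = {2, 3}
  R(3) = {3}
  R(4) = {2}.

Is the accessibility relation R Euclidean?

Euclidean: no — 1 R 2 and 1 R 4, but not 2 R 4.

No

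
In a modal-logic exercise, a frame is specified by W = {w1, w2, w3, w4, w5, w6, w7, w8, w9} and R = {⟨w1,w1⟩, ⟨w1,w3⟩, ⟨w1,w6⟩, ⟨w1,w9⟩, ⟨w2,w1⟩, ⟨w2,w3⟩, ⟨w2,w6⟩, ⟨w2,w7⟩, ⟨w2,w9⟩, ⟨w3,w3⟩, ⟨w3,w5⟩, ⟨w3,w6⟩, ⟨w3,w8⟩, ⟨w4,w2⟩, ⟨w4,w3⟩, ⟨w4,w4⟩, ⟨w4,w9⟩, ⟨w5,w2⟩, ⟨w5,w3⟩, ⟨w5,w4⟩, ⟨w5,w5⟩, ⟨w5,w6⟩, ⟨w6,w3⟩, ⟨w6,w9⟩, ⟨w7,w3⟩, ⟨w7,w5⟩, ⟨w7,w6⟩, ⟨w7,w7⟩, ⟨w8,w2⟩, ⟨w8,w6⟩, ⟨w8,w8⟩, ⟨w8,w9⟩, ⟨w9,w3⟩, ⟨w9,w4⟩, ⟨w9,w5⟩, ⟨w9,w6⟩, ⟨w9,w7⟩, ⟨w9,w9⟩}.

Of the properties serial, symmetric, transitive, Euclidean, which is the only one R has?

Serial: yes — every world has a successor (e.g. w1 R w1).
Symmetric: no — w1 R w3 but not w3 R w1.
Transitive: no — w1 R w3 and w3 R w5, but not w1 R w5.
Euclidean: no — w1 R w3 and w1 R w9, but not w3 R w9.
Only serial holds.

serial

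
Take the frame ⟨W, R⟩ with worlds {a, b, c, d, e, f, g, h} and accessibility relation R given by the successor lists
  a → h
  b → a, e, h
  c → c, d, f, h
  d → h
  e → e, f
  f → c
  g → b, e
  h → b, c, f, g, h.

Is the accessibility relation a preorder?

No

Reflexive: no — a is not related to itself.
Transitive: no — a R h and h R b, but not a R b.
So R is not a preorder.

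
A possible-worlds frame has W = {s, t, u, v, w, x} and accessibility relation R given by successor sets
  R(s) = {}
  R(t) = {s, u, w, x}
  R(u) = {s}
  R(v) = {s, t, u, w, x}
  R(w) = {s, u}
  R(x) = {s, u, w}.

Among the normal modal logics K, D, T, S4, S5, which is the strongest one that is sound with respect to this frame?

Serial (axiom D): no — s has no R-successor.
Reflexive (axiom T): no — s is not related to itself.
Transitive (axiom 4): yes — every two-step R-path is closed by a direct edge.
Euclidean (axiom 5): no — t R s and t R u, but not s R u.
So F validates K; D would additionally require R to be serial. The strongest is K.

K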